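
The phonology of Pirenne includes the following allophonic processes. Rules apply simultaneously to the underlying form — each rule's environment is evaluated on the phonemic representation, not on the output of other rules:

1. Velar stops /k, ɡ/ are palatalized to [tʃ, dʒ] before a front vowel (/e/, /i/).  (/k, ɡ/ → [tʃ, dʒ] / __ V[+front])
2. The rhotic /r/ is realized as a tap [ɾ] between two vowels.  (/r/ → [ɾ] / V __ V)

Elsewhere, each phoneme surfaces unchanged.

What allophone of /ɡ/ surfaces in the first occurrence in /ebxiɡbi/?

/ɡ/ (between /i/ and /b/): rule 1 targets it, but not before a front vowel → unchanged [ɡ].

[ɡ]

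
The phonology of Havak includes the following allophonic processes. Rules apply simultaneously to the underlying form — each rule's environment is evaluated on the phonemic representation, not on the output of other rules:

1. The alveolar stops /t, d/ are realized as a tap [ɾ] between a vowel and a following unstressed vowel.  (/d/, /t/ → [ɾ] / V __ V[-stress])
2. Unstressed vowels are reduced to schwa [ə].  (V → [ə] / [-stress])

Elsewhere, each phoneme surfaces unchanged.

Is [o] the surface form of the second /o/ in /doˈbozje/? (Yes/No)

Yes

/o/ (between /b/ and /z/) is in the target of rule 2 but the environment (in an unstressed syllable) is not met → [o].
The actual realization is [o], which matches [o].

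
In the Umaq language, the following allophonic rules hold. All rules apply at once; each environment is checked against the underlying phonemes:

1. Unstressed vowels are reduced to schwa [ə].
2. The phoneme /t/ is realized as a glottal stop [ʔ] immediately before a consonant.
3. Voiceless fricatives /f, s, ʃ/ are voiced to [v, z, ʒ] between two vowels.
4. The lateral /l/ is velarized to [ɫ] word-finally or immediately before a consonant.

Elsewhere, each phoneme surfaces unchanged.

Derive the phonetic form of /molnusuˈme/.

/m/ (word-initial): no rule targets it → [m].
/o/ — between /m/ and /l/, in an unstressed syllable — surfaces as [ə] (rule 1).
/l/ — between /o/ and /n/, word-finally or immediately before a consonant — surfaces as [ɫ] (rule 4).
/n/ (between /l/ and /u/): no rule targets it → [n].
/u/ meets the environment for rule 1 (in an unstressed syllable) → [ə].
/s/ meets the environment for rule 3 (between two vowels) → [z].
/u/ — between /s/ and /m/, in an unstressed syllable — surfaces as [ə] (rule 1).
/m/ — not in any rule's target class → [m].
/e/ (word-final) is in the target of rule 1 but the environment (in an unstressed syllable) is not met → [e].

[məɫnəzəˈme]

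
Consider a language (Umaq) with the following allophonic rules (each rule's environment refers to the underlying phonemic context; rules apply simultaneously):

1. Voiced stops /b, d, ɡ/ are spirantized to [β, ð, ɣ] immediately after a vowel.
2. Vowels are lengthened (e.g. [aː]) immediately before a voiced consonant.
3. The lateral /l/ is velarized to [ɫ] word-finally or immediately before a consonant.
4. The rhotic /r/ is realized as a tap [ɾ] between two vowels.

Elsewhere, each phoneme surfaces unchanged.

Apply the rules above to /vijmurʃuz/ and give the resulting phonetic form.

/i/ meets the environment for rule 2 (before a voiced consonant) → [iː].
/u/ meets the environment for rule 2 (before a voiced consonant) → [uː].
/r/ (between /u/ and /ʃ/) fails the environment for rule 4, so it stays [r].
Rule 2 applies to /u/ (between /ʃ/ and /z/: before a voiced consonant) → [uː].

[viːjmuːrʃuːz]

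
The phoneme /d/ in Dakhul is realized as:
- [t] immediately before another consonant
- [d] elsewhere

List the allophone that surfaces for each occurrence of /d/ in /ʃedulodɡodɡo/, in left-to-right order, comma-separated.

Occurrence 1 (position 3): no conditioning environment matches → elsewhere allophone [d].
Occurrence 2 (position 7): immediately before another consonant → [t].
Occurrence 3 (position 10): immediately before another consonant → [t].

[d], [t], [t]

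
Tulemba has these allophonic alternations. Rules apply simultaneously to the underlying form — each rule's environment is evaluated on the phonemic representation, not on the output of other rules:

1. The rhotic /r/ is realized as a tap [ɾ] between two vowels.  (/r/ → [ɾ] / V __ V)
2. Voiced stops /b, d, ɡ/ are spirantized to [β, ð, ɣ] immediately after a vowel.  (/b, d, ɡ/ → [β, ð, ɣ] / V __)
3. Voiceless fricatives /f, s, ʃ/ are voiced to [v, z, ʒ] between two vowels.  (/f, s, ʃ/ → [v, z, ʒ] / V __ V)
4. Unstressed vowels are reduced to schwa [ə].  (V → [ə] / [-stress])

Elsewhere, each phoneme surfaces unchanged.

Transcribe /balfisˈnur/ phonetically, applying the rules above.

[bəlfəsˈnur]

/b/ — word-initial; rule 2 does not apply here → [b].
/a/ (between /b/ and /l/) occurs in an unstressed syllable → [ə] by rule 4.
/l/ — not in any rule's target class → [l].
/f/ (between /l/ and /i/): rule 3 targets it, but not between two vowels → unchanged [f].
/i/ (between /f/ and /s/) occurs in an unstressed syllable → [ə] by rule 4.
/s/ (between /i/ and /n/) fails the environment for rule 3, so it stays [s].
/n/ — not in any rule's target class → [n].
/u/ (between /n/ and /r/) fails the environment for rule 4, so it stays [u].
/r/ (word-final) is in the target of rule 1 but the environment (between two vowels) is not met → [r].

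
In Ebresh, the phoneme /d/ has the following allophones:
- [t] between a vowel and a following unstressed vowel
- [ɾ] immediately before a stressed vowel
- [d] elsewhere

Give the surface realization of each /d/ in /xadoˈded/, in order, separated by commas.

[t], [ɾ], [d]

Occurrence 1 (position 3): between a vowel and a following unstressed vowel → [t].
Occurrence 2 (position 5): immediately before a stressed vowel → [ɾ].
Occurrence 3 (position 7): no conditioning environment matches → elsewhere allophone [d].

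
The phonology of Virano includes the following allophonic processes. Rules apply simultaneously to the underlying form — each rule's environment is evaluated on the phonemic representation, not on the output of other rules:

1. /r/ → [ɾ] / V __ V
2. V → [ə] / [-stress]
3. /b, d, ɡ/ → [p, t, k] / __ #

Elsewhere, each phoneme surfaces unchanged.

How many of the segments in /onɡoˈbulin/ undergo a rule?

Segments that undergo a rule: /o/ → [ə] (rule 2); /o/ → [ə] (rule 2); /i/ → [ə] (rule 2).
All other segments surface unchanged.

3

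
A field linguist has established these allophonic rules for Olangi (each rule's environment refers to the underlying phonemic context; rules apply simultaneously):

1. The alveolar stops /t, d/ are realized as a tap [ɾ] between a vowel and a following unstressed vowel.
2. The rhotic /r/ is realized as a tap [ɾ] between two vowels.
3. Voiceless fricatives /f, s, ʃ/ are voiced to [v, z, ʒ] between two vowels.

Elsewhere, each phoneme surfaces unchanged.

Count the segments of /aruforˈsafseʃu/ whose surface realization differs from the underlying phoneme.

Segments that undergo a rule: /r/ → [ɾ] (rule 2); /f/ → [v] (rule 3); /ʃ/ → [ʒ] (rule 3).
All other segments surface unchanged.

3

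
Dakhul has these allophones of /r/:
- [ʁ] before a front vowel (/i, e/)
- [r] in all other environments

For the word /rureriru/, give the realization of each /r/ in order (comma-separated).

[r], [ʁ], [ʁ], [r]

Occurrence 1 (position 1): no conditioning environment matches → elsewhere allophone [r].
Occurrence 2 (position 3): before a front vowel (/i, e/) → [ʁ].
Occurrence 3 (position 5): before a front vowel (/i, e/) → [ʁ].
Occurrence 4 (position 7): no conditioning environment matches → elsewhere allophone [r].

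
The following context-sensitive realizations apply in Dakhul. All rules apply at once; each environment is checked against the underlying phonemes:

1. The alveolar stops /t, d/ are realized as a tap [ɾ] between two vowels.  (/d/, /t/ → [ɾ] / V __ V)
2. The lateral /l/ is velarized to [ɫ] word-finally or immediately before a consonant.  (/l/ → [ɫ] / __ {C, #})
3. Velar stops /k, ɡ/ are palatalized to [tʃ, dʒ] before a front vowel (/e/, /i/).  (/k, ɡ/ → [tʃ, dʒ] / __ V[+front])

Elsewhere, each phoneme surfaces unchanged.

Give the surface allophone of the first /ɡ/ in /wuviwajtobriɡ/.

[ɡ]

/ɡ/ — word-final; rule 3 does not apply here → [ɡ].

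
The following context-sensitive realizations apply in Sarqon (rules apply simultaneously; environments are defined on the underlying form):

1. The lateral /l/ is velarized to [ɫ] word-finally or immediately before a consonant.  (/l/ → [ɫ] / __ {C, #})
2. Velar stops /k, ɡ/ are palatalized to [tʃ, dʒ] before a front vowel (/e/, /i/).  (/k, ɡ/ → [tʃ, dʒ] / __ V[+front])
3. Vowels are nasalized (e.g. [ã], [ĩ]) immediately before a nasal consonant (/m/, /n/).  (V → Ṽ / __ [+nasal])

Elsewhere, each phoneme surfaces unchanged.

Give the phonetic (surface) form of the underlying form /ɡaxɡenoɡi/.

/ɡ/ (word-initial) is in the target of rule 2 but the environment (before a front vowel) is not met → [ɡ].
/a/ (between /ɡ/ and /x/): rule 3 targets it, but not before a nasal consonant → unchanged [a].
Rule 2 applies to /ɡ/ (between /x/ and /e/: before a front vowel) → [dʒ].
/e/ meets the environment for rule 3 (before a nasal consonant) → [ẽ].
/o/ (between /n/ and /ɡ/): rule 3 targets it, but not before a nasal consonant → unchanged [o].
Rule 2 applies to /ɡ/ (between /o/ and /i/: before a front vowel) → [dʒ].
/i/ — word-final; rule 3 does not apply here → [i].

[ɡaxdʒẽnodʒi]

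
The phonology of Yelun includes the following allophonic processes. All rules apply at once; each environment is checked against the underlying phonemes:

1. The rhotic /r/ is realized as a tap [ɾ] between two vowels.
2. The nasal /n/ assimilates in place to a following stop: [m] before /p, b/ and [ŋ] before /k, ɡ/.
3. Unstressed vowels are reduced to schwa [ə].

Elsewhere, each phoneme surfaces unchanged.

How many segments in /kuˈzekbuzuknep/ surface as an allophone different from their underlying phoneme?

Segments that undergo a rule: /u/ → [ə] (rule 3); /u/ → [ə] (rule 3); /u/ → [ə] (rule 3); /e/ → [ə] (rule 3).
All other segments surface unchanged.

4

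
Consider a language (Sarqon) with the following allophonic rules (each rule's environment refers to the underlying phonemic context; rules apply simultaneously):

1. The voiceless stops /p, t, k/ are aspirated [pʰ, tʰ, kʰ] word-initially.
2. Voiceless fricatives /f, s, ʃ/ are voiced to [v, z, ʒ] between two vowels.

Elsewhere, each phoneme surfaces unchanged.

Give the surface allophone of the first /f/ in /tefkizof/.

/f/ (between /e/ and /k/) is in the target of rule 2 but the environment (between two vowels) is not met → [f].

[f]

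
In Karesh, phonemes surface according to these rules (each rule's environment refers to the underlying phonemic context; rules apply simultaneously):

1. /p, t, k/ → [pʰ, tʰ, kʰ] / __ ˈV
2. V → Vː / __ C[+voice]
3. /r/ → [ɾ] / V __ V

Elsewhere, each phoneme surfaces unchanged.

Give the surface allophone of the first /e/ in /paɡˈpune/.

/e/ (word-final) fails the environment for rule 2, so it stays [e].

[e]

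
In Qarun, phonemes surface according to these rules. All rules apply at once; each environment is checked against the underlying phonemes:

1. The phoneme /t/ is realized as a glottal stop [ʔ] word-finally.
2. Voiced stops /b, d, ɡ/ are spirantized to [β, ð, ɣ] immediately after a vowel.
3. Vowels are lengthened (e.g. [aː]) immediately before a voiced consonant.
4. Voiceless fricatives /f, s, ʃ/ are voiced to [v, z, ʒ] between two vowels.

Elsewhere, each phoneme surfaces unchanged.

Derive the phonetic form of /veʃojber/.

/v/ — not in any rule's target class → [v].
/e/ (between /v/ and /ʃ/) fails the environment for rule 3, so it stays [e].
/ʃ/ (between /e/ and /o/) occurs between two vowels → [ʒ] by rule 4.
/o/ (between /ʃ/ and /j/): before a voiced consonant, so rule 3 applies → [oː].
/j/ (between /o/ and /b/) is unaffected → [j].
/b/ (between /j/ and /e/) is in the target of rule 2 but the environment (immediately after a vowel) is not met → [b].
/e/ (between /b/ and /r/): before a voiced consonant, so rule 3 applies → [eː].
/r/ (word-final) is unaffected → [r].

[veʒoːjbeːr]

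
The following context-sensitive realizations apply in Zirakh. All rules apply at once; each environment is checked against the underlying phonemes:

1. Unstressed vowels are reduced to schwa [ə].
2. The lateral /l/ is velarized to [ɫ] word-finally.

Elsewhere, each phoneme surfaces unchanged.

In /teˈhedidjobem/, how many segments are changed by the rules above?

4

Segments that undergo a rule: /e/ → [ə] (rule 1); /i/ → [ə] (rule 1); /o/ → [ə] (rule 1); /e/ → [ə] (rule 1).
All other segments surface unchanged.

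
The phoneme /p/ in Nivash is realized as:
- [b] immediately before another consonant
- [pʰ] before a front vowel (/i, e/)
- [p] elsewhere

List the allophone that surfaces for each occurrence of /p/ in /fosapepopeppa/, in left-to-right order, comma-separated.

[pʰ], [p], [pʰ], [b], [p]

Occurrence 1 (position 5): before a front vowel (/i, e/) → [pʰ].
Occurrence 2 (position 7): no conditioning environment matches → elsewhere allophone [p].
Occurrence 3 (position 9): before a front vowel (/i, e/) → [pʰ].
Occurrence 4 (position 11): immediately before another consonant → [b].
Occurrence 5 (position 12): no conditioning environment matches → elsewhere allophone [p].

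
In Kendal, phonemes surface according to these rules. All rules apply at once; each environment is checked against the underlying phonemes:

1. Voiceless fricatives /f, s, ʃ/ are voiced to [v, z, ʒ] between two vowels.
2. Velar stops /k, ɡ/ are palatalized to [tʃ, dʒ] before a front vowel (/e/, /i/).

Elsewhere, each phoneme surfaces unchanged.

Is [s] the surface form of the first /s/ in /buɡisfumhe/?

/s/ (between /i/ and /f/) fails the environment for rule 1, so it stays [s].
The actual realization is [s], which matches [s].

Yes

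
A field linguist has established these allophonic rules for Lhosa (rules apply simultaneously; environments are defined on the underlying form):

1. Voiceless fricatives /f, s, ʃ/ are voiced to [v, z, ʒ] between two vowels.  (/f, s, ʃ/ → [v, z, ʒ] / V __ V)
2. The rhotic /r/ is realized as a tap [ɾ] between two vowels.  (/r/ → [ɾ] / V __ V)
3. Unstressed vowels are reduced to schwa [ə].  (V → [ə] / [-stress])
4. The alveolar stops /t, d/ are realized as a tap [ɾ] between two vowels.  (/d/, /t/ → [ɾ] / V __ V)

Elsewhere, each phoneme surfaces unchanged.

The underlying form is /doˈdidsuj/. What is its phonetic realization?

[dəˈɾidsəj]

/d/ — word-initial; rule 4 does not apply here → [d].
/o/ — between /d/ and /d/, in an unstressed syllable — surfaces as [ə] (rule 3).
/d/ — between /o/ and /i/, between two vowels — surfaces as [ɾ] (rule 4).
/i/ (between /d/ and /d/) fails the environment for rule 3, so it stays [i].
/d/ (between /i/ and /s/) is in the target of rule 4 but the environment (between two vowels) is not met → [d].
/s/ — between /d/ and /u/; rule 1 does not apply here → [s].
/u/ (between /s/ and /j/): in an unstressed syllable, so rule 3 applies → [ə].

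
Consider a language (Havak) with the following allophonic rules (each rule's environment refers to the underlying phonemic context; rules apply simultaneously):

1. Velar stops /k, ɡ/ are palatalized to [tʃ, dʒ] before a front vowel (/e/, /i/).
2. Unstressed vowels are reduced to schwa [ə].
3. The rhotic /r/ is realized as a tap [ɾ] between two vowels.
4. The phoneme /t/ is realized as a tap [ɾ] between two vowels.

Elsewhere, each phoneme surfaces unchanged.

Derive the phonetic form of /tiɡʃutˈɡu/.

/t/ (word-initial): rule 4 targets it, but not between two vowels → unchanged [t].
/i/ (between /t/ and /ɡ/): in an unstressed syllable, so rule 2 applies → [ə].
/ɡ/ (between /i/ and /ʃ/): rule 1 targets it, but not before a front vowel → unchanged [ɡ].
/ʃ/ stays [ʃ].
/u/ meets the environment for rule 2 (in an unstressed syllable) → [ə].
/t/ (between /u/ and /ɡ/): rule 4 targets it, but not between two vowels → unchanged [t].
/ɡ/ — between /t/ and /u/; rule 1 does not apply here → [ɡ].
/u/ — word-final; rule 2 does not apply here → [u].

[təɡʃətˈɡu]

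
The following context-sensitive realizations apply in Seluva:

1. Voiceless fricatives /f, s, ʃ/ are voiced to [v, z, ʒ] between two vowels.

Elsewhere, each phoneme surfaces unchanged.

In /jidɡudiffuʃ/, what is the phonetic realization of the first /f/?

/f/ (between /i/ and /f/) is in the target of rule 1 but the environment (between two vowels) is not met → [f].

[f]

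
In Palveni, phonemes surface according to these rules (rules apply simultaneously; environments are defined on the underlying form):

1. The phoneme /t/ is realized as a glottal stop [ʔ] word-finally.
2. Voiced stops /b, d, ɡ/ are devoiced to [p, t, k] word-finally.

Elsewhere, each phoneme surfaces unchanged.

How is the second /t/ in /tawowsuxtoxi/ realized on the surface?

[t]

/t/ (between /x/ and /o/): rule 1 targets it, but not word-finally → unchanged [t].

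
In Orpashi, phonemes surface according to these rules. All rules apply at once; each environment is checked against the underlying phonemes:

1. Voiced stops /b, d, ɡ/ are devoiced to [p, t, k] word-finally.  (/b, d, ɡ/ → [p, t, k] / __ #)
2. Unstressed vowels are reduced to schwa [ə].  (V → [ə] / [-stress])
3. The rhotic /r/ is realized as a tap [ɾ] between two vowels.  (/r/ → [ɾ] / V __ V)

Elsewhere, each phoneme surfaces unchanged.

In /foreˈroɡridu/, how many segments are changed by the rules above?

6

Segments that undergo a rule: /o/ → [ə] (rule 2); /r/ → [ɾ] (rule 3); /e/ → [ə] (rule 2); /r/ → [ɾ] (rule 3); /i/ → [ə] (rule 2); /u/ → [ə] (rule 2).
All other segments surface unchanged.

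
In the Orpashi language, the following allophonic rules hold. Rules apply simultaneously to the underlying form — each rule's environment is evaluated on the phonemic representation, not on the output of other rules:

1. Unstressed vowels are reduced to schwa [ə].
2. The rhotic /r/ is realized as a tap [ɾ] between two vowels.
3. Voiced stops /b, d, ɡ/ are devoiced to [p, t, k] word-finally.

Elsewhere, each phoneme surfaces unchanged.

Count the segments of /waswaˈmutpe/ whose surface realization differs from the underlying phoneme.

Segments that undergo a rule: /a/ → [ə] (rule 1); /a/ → [ə] (rule 1); /e/ → [ə] (rule 1).
All other segments surface unchanged.

3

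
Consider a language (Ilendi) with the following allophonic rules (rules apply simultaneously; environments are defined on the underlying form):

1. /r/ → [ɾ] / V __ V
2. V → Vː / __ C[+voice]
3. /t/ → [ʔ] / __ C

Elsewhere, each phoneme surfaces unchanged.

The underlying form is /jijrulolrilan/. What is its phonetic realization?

/j/ stays [j].
/i/ (between /j/ and /j/): before a voiced consonant, so rule 2 applies → [iː].
/j/ (between /i/ and /r/): no rule targets it → [j].
/r/ (between /j/ and /u/) is in the target of rule 1 but the environment (between two vowels) is not met → [r].
Rule 2 applies to /u/ (between /r/ and /l/: before a voiced consonant) → [uː].
/l/ (between /u/ and /o/): no rule targets it → [l].
/o/ (between /l/ and /l/) occurs before a voiced consonant → [oː] by rule 2.
/l/ stays [l].
/r/ (between /l/ and /i/) fails the environment for rule 1, so it stays [r].
/i/ — between /r/ and /l/, before a voiced consonant — surfaces as [iː] (rule 2).
/l/ stays [l].
/a/ (between /l/ and /n/) occurs before a voiced consonant → [aː] by rule 2.
/n/ (word-final) is unaffected → [n].

[jiːjruːloːlriːlaːn]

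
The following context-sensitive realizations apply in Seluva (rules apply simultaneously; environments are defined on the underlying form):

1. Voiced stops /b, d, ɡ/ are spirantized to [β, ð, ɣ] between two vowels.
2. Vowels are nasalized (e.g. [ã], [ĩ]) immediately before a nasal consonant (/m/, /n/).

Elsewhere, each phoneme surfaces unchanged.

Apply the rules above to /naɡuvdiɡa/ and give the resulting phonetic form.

/n/ (word-initial) is unaffected → [n].
/a/ (between /n/ and /ɡ/) fails the environment for rule 2, so it stays [a].
/ɡ/ (between /a/ and /u/) occurs between two vowels → [ɣ] by rule 1.
/u/ (between /ɡ/ and /v/): rule 2 targets it, but not before a nasal consonant → unchanged [u].
/v/ (between /u/ and /d/): no rule targets it → [v].
/d/ (between /v/ and /i/) fails the environment for rule 1, so it stays [d].
/i/ — between /d/ and /ɡ/; rule 2 does not apply here → [i].
/ɡ/ — between /i/ and /a/, between two vowels — surfaces as [ɣ] (rule 1).
/a/ (word-final) fails the environment for rule 2, so it stays [a].

[naɣuvdiɣa]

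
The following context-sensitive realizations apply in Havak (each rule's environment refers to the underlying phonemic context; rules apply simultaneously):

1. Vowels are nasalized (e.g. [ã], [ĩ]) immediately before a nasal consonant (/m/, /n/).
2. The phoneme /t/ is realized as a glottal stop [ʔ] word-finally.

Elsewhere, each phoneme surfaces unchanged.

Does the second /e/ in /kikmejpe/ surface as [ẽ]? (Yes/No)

No

/e/ — word-final; rule 1 does not apply here → [e].
The actual realization is [e], not [ẽ].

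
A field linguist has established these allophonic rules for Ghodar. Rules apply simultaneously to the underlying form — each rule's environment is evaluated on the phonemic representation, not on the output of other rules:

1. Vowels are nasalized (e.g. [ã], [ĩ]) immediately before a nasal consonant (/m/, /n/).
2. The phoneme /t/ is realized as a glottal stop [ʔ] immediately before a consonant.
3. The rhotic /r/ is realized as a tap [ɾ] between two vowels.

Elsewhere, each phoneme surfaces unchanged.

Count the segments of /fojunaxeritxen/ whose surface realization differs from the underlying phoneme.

4

Segments that undergo a rule: /u/ → [ũ] (rule 1); /r/ → [ɾ] (rule 3); /t/ → [ʔ] (rule 2); /e/ → [ẽ] (rule 1).
All other segments surface unchanged.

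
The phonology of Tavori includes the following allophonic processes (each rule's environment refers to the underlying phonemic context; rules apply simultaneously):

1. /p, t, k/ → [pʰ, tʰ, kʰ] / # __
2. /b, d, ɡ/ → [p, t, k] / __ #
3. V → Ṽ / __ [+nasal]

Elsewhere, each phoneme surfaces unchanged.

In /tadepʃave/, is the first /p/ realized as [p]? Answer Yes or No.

Yes

/p/ (between /e/ and /ʃ/) fails the environment for rule 1, so it stays [p].
The actual realization is [p], which matches [p].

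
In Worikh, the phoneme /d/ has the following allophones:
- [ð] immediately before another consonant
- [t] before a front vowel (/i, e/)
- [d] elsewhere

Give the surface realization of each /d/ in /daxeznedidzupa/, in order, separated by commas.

[d], [t], [ð]

Occurrence 1 (position 1): no conditioning environment matches → elsewhere allophone [d].
Occurrence 2 (position 8): before a front vowel (/i, e/) → [t].
Occurrence 3 (position 10): immediately before another consonant → [ð].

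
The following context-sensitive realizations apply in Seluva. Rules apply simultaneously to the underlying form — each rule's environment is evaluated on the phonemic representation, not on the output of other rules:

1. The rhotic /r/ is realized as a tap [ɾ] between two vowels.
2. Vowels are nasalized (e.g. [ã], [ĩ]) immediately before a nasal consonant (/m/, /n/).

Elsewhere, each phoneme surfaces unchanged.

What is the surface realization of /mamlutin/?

/m/ (word-initial) is unaffected → [m].
/a/ — between /m/ and /m/, before a nasal consonant — surfaces as [ã] (rule 2).
/m/ — not in any rule's target class → [m].
/l/ (between /m/ and /u/) is unaffected → [l].
/u/ (between /l/ and /t/) fails the environment for rule 2, so it stays [u].
/t/ (between /u/ and /i/): no rule targets it → [t].
/i/ (between /t/ and /n/): before a nasal consonant, so rule 2 applies → [ĩ].
/n/ — not in any rule's target class → [n].

[mãmlutĩn]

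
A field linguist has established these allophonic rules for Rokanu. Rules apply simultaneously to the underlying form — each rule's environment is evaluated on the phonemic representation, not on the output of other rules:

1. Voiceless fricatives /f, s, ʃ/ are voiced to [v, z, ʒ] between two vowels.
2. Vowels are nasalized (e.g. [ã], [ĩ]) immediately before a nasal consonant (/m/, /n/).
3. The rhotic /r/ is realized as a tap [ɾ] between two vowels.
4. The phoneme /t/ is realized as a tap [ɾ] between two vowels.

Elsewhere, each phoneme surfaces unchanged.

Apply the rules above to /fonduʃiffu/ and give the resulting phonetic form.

[fõnduʒiffu]

/f/ — word-initial; rule 1 does not apply here → [f].
/o/ (between /f/ and /n/): before a nasal consonant, so rule 2 applies → [õ].
/n/ — not in any rule's target class → [n].
/d/ — not in any rule's target class → [d].
/u/ — between /d/ and /ʃ/; rule 2 does not apply here → [u].
Rule 1 applies to /ʃ/ (between /u/ and /i/: between two vowels) → [ʒ].
/i/ (between /ʃ/ and /f/) is in the target of rule 2 but the environment (before a nasal consonant) is not met → [i].
/f/ — between /i/ and /f/; rule 1 does not apply here → [f].
/f/ (between /f/ and /u/): rule 1 targets it, but not between two vowels → unchanged [f].
/u/ (word-final) fails the environment for rule 2, so it stays [u].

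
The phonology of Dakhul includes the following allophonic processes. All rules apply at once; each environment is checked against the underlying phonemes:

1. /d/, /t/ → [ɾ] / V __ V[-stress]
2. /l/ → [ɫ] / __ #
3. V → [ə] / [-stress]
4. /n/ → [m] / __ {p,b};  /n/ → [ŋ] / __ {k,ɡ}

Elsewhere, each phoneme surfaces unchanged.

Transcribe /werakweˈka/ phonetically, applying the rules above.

/w/ — not in any rule's target class → [w].
/e/ meets the environment for rule 3 (in an unstressed syllable) → [ə].
/r/ — not in any rule's target class → [r].
/a/ meets the environment for rule 3 (in an unstressed syllable) → [ə].
/k/ (between /a/ and /w/) is unaffected → [k].
/w/ (between /k/ and /e/): no rule targets it → [w].
/e/ — between /w/ and /k/, in an unstressed syllable — surfaces as [ə] (rule 3).
/k/ (between /e/ and /a/) is unaffected → [k].
/a/ (word-final) is in the target of rule 3 but the environment (in an unstressed syllable) is not met → [a].

[wərəkwəˈka]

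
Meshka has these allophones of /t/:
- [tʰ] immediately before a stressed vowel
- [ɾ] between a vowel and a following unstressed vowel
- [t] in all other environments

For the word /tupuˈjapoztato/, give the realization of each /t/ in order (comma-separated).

Occurrence 1 (position 1): no conditioning environment matches → elsewhere allophone [t].
Occurrence 2 (position 10): no conditioning environment matches → elsewhere allophone [t].
Occurrence 3 (position 12): between a vowel and an unstressed vowel → [ɾ].

[t], [t], [ɾ]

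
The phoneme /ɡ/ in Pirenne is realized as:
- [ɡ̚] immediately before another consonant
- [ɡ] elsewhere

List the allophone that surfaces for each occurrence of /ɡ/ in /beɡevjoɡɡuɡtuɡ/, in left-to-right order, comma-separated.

[ɡ], [ɡ̚], [ɡ], [ɡ̚], [ɡ]

Occurrence 1 (position 3): no conditioning environment matches → elsewhere allophone [ɡ].
Occurrence 2 (position 8): immediately before another consonant → [ɡ̚].
Occurrence 3 (position 9): no conditioning environment matches → elsewhere allophone [ɡ].
Occurrence 4 (position 11): immediately before another consonant → [ɡ̚].
Occurrence 5 (position 14): no conditioning environment matches → elsewhere allophone [ɡ].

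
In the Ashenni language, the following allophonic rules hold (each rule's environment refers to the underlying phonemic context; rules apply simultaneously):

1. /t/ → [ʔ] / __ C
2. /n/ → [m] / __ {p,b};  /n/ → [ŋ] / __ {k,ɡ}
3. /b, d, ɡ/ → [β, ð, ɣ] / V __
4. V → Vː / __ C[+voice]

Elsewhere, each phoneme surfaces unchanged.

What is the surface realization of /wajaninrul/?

/w/ stays [w].
/a/ — between /w/ and /j/, before a voiced consonant — surfaces as [aː] (rule 4).
/j/ (between /a/ and /a/): no rule targets it → [j].
/a/ — between /j/ and /n/, before a voiced consonant — surfaces as [aː] (rule 4).
/n/ (between /a/ and /i/): rule 2 targets it, but not before a labial or velar stop → unchanged [n].
/i/ (between /n/ and /n/): before a voiced consonant, so rule 4 applies → [iː].
/n/ (between /i/ and /r/) fails the environment for rule 2, so it stays [n].
/r/ stays [r].
/u/ (between /r/ and /l/): before a voiced consonant, so rule 4 applies → [uː].
/l/ stays [l].

[waːjaːniːnruːl]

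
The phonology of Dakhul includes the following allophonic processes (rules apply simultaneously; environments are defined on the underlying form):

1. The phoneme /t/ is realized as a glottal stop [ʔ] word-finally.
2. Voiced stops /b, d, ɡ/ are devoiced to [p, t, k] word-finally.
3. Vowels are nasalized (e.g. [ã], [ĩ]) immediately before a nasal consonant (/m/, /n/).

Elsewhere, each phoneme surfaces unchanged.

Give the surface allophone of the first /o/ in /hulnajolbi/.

/o/ (between /j/ and /l/) is in the target of rule 3 but the environment (before a nasal consonant) is not met → [o].

[o]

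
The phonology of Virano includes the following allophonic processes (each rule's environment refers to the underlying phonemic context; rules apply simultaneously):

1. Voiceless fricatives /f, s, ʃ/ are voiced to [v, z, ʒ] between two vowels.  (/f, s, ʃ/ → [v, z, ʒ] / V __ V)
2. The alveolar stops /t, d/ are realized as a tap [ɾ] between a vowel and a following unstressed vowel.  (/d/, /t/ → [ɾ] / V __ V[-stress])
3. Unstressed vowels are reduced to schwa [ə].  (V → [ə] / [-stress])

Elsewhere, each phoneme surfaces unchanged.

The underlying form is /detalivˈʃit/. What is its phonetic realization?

/d/ (word-initial) fails the environment for rule 2, so it stays [d].
Rule 3 applies to /e/ (between /d/ and /t/: in an unstressed syllable) → [ə].
Rule 2 applies to /t/ (between /e/ and /a/: between a vowel and a following unstressed vowel) → [ɾ].
/a/ (between /t/ and /l/): in an unstressed syllable, so rule 3 applies → [ə].
/l/ (between /a/ and /i/) is unaffected → [l].
/i/ — between /l/ and /v/, in an unstressed syllable — surfaces as [ə] (rule 3).
/v/ (between /i/ and /ʃ/): no rule targets it → [v].
/ʃ/ (between /v/ and /i/) fails the environment for rule 1, so it stays [ʃ].
/i/ (between /ʃ/ and /t/) fails the environment for rule 3, so it stays [i].
/t/ — word-final; rule 2 does not apply here → [t].

[dəɾələvˈʃit]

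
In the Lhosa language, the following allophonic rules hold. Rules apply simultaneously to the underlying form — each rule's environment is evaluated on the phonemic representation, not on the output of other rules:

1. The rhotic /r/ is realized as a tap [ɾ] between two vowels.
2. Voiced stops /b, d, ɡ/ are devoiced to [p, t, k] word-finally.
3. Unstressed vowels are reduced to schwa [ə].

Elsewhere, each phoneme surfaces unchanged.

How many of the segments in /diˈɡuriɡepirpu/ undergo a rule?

6

Segments that undergo a rule: /i/ → [ə] (rule 3); /r/ → [ɾ] (rule 1); /i/ → [ə] (rule 3); /e/ → [ə] (rule 3); /i/ → [ə] (rule 3); /u/ → [ə] (rule 3).
All other segments surface unchanged.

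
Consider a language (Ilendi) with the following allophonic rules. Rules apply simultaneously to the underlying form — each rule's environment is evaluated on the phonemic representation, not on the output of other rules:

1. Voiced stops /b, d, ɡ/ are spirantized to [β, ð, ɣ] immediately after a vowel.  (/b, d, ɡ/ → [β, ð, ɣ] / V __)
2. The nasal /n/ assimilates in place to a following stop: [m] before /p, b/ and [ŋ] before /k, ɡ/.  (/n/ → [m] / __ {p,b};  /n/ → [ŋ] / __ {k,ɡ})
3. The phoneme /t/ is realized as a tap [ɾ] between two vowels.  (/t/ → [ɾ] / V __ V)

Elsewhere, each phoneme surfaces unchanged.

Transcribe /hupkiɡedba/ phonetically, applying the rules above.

/h/ (word-initial): no rule targets it → [h].
/u/ — not in any rule's target class → [u].
/p/ (between /u/ and /k/) is unaffected → [p].
/k/ — not in any rule's target class → [k].
/i/ (between /k/ and /ɡ/) is unaffected → [i].
/ɡ/ meets the environment for rule 1 (immediately after a vowel) → [ɣ].
/e/ (between /ɡ/ and /d/): no rule targets it → [e].
/d/ — between /e/ and /b/, immediately after a vowel — surfaces as [ð] (rule 1).
/b/ (between /d/ and /a/) is in the target of rule 1 but the environment (immediately after a vowel) is not met → [b].
/a/ (word-final) is unaffected → [a].

[hupkiɣeðba]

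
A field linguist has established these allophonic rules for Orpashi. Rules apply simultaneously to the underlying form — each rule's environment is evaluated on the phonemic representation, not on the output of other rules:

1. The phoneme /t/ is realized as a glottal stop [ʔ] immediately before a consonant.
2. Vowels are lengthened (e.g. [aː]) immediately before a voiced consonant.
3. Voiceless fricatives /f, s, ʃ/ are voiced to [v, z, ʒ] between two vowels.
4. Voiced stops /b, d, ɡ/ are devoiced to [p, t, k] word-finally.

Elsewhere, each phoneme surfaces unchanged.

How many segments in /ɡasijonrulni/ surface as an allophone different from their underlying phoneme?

4

Segments that undergo a rule: /s/ → [z] (rule 3); /i/ → [iː] (rule 2); /o/ → [oː] (rule 2); /u/ → [uː] (rule 2).
All other segments surface unchanged.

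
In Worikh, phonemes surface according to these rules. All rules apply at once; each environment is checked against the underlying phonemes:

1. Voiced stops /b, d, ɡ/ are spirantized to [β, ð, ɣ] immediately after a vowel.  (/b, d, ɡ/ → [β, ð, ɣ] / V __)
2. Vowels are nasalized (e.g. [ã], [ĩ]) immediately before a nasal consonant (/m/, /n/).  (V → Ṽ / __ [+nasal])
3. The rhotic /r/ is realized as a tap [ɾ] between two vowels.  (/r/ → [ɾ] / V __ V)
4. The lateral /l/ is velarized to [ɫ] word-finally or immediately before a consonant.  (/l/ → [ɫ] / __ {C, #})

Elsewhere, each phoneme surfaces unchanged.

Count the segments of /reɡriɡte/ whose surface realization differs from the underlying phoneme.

2

Segments that undergo a rule: /ɡ/ → [ɣ] (rule 1); /ɡ/ → [ɣ] (rule 1).
All other segments surface unchanged.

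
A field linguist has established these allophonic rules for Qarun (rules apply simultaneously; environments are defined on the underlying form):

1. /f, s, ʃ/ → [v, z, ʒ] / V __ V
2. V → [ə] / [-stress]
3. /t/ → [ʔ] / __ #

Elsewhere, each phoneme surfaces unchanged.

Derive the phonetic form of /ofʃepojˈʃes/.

[əfʃəpəjˈʃes]

/o/ — word-initial, in an unstressed syllable — surfaces as [ə] (rule 2).
/f/ (between /o/ and /ʃ/) is in the target of rule 1 but the environment (between two vowels) is not met → [f].
/ʃ/ (between /f/ and /e/) fails the environment for rule 1, so it stays [ʃ].
/e/ (between /ʃ/ and /p/): in an unstressed syllable, so rule 2 applies → [ə].
/p/ (between /e/ and /o/) is unaffected → [p].
/o/ (between /p/ and /j/): in an unstressed syllable, so rule 2 applies → [ə].
/j/ stays [j].
/ʃ/ (between /j/ and /e/) is in the target of rule 1 but the environment (between two vowels) is not met → [ʃ].
/e/ — between /ʃ/ and /s/; rule 2 does not apply here → [e].
/s/ (word-final): rule 1 targets it, but not between two vowels → unchanged [s].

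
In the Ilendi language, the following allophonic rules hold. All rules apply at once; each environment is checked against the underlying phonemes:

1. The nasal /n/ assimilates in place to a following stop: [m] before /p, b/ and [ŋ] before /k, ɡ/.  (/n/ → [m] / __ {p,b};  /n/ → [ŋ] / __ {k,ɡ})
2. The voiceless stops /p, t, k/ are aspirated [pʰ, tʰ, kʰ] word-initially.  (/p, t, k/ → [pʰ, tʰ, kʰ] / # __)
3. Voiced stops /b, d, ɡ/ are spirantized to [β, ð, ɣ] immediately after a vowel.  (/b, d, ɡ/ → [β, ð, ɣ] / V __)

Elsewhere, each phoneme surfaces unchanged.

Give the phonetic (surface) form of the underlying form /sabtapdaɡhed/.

/b/ meets the environment for rule 3 (immediately after a vowel) → [β].
/t/ (between /b/ and /a/) is in the target of rule 2 but the environment (word-initially) is not met → [t].
/p/ (between /a/ and /d/) fails the environment for rule 2, so it stays [p].
/d/ (between /p/ and /a/) fails the environment for rule 3, so it stays [d].
/ɡ/ meets the environment for rule 3 (immediately after a vowel) → [ɣ].
Rule 3 applies to /d/ (word-final: immediately after a vowel) → [ð].

[saβtapdaɣheð]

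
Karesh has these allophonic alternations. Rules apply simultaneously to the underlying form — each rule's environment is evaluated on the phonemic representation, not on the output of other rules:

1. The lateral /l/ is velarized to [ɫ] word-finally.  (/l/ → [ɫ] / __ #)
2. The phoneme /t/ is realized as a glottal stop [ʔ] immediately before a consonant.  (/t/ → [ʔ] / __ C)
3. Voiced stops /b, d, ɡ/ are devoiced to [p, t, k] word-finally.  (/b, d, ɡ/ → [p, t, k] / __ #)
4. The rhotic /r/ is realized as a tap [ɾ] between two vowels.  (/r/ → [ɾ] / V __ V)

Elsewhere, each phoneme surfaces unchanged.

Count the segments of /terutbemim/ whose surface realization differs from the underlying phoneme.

2

Segments that undergo a rule: /r/ → [ɾ] (rule 4); /t/ → [ʔ] (rule 2).
All other segments surface unchanged.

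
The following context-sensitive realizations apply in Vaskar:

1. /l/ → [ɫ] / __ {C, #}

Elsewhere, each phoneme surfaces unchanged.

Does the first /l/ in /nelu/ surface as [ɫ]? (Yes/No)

/l/ (between /e/ and /u/) fails the environment for rule 1, so it stays [l].
The actual realization is [l], not [ɫ].

No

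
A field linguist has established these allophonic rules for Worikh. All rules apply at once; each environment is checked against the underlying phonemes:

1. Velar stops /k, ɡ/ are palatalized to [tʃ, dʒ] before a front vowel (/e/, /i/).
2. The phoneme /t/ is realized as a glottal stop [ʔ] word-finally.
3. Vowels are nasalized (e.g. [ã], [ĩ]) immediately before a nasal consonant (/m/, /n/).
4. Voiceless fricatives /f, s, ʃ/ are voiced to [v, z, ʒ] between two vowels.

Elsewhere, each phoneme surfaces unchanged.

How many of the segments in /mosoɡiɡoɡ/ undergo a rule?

Segments that undergo a rule: /s/ → [z] (rule 4); /ɡ/ → [dʒ] (rule 1).
All other segments surface unchanged.

2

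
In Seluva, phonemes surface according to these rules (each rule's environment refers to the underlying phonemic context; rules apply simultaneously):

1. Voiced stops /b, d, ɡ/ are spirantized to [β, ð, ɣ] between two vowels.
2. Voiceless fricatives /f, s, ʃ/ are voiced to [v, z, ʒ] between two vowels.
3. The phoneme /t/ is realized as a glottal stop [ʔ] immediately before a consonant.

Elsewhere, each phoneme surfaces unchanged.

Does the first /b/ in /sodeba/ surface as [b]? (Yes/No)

No

/b/ (between /e/ and /a/): between two vowels, so rule 1 applies → [β].
The actual realization is [β], not [b].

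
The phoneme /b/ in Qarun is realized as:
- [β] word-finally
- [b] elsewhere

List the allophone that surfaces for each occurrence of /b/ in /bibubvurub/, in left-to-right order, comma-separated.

Occurrence 1 (position 1): no conditioning environment matches → elsewhere allophone [b].
Occurrence 2 (position 3): no conditioning environment matches → elsewhere allophone [b].
Occurrence 3 (position 5): no conditioning environment matches → elsewhere allophone [b].
Occurrence 4 (position 10): word-finally → [β].

[b], [b], [b], [β]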